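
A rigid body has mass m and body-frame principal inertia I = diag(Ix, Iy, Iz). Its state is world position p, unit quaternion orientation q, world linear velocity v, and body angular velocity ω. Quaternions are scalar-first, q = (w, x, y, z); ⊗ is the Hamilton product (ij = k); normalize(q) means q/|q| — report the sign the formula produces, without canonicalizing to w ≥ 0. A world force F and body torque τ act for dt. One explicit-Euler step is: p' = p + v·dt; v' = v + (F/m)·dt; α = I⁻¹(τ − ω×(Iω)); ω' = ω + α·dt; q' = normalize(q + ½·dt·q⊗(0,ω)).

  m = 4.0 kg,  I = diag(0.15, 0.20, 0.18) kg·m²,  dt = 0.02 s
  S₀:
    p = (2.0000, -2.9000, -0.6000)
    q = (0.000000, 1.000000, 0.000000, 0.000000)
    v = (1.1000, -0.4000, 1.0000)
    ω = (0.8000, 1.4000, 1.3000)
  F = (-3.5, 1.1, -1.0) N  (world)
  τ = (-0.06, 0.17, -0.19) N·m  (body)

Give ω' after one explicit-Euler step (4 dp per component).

precession coupling ω×(Iω) = (-0.0364, -0.0312, 0.0560)
(τ − ω×Iω)/I = (-0.1573, 1.0060, -1.3667)
ω + α·dt = (0.7969, 1.4201, 1.2727)

ω' = (0.7969, 1.4201, 1.2727)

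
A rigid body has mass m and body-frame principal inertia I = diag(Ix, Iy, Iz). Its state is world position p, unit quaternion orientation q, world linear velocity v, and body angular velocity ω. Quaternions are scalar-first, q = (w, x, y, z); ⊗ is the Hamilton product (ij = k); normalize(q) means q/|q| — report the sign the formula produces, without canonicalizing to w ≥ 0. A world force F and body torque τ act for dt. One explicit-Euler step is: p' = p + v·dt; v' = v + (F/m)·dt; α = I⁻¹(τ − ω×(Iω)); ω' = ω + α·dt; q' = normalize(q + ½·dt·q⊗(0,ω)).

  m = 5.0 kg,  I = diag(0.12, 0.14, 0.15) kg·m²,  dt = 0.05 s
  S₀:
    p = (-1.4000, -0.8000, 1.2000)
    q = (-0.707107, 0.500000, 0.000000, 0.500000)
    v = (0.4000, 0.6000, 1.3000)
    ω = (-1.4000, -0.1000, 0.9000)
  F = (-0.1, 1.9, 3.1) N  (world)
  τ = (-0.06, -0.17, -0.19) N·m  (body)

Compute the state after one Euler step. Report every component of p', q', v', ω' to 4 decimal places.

angular accel α = (-0.4925, -1.4843, -1.2853)
ω' = ω + α·dt = (-1.4246, -0.1742, 0.8357)
Hamilton product q⊗(0,ω) = (0.2500000, 1.0399498, -1.0792893, -0.6863963)
q + ½dt·q⊗(0,ω), renormalized = (-0.7002, 0.5255, -0.0270, 0.4824)
a = (-0.0200, 0.3800, 0.6200)
p' = p + v·dt = (-1.3800, -0.7700, 1.2650)
new velocity v' = (0.3990, 0.6190, 1.3310)

p' = (-1.3800, -0.7700, 1.2650)
q' = (-0.7002, 0.5255, -0.0270, 0.4824)
v' = (0.3990, 0.6190, 1.3310)
ω' = (-1.4246, -0.1742, 0.8357)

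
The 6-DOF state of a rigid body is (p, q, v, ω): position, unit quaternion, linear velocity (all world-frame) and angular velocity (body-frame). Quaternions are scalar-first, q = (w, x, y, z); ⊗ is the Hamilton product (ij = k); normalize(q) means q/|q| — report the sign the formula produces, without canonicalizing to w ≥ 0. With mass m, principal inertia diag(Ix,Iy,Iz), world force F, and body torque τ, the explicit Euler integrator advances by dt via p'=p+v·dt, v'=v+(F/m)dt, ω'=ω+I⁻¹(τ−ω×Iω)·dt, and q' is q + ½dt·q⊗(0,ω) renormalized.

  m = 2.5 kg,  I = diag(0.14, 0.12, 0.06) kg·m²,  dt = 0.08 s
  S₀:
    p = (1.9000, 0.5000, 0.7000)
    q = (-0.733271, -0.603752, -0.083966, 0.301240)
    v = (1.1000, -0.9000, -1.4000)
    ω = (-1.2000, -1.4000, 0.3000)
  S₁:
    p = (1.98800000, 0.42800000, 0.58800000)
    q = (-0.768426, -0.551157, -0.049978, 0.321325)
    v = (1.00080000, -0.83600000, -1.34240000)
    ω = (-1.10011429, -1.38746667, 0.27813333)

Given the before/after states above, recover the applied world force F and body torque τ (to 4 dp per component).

rate change Δω = (0.09988571, 0.01253333, -0.02186667)
precession coupling = (0.0252, -0.0288, -0.0336)
applied torque τ = (0.2000, -0.0100, -0.0500)
Δv = v₁−v₀ = (-0.09920000, 0.06400000, 0.05760000)
F = m·Δv/dt = (-3.1000, 2.0000, 1.8000)

F = (-3.1000, 2.0000, 1.8000)
τ = (0.2000, -0.0100, -0.0500)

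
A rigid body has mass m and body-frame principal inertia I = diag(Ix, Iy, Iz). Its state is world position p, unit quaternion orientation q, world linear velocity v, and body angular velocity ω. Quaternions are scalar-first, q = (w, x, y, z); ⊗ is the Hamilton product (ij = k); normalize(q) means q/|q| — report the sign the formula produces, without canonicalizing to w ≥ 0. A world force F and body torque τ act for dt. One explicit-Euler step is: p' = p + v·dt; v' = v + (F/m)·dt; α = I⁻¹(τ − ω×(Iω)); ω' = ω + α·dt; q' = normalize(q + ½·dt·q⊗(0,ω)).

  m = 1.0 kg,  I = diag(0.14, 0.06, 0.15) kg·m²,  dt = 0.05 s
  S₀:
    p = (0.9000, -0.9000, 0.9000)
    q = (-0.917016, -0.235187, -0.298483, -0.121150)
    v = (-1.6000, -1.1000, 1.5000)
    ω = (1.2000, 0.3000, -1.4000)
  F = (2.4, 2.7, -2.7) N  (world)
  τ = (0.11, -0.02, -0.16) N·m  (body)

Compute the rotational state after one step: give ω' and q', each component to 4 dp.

precession coupling ω×(Iω) = (-0.0378, 0.0168, -0.0288)
α = I⁻¹(τ − ω×Iω) = (1.0557, -0.6133, -0.8747)
ω + α·dt = (1.2528, 0.2693, -1.4437)
q⊗(0,ω) = (0.2021593, -0.6461980, -0.7497466, 1.5714459)
q' = normalize(q + ½dt·q⊗(0,ω)) = (-0.9110, -0.2511, -0.3169, -0.0818)

ω' = (1.2528, 0.2693, -1.4437)
q' = (-0.9110, -0.2511, -0.3169, -0.0818)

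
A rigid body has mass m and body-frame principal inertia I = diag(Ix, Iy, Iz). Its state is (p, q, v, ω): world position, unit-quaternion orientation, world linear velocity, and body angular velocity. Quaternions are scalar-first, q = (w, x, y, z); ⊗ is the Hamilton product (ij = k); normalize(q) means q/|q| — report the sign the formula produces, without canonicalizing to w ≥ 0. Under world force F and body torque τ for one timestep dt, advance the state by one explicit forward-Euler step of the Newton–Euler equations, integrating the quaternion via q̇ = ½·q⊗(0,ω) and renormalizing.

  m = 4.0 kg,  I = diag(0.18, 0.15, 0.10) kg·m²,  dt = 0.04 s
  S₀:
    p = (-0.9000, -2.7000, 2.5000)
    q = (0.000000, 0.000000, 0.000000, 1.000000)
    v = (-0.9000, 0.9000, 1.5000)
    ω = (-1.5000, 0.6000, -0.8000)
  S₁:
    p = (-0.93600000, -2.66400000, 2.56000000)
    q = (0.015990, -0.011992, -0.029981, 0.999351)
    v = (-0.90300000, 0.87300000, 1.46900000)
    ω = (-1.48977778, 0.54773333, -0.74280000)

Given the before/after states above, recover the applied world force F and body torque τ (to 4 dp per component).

F = (-0.3000, -2.7000, -3.1000)
τ = (0.0700, -0.1000, 0.1700)

rate change Δω = (0.01022222, -0.05226667, 0.05720000)
applied torque τ = (0.0700, -0.1000, 0.1700)
v₁ − v₀ = (-0.00300000, -0.02700000, -0.03100000)
applied force F = (-0.3000, -2.7000, -3.1000)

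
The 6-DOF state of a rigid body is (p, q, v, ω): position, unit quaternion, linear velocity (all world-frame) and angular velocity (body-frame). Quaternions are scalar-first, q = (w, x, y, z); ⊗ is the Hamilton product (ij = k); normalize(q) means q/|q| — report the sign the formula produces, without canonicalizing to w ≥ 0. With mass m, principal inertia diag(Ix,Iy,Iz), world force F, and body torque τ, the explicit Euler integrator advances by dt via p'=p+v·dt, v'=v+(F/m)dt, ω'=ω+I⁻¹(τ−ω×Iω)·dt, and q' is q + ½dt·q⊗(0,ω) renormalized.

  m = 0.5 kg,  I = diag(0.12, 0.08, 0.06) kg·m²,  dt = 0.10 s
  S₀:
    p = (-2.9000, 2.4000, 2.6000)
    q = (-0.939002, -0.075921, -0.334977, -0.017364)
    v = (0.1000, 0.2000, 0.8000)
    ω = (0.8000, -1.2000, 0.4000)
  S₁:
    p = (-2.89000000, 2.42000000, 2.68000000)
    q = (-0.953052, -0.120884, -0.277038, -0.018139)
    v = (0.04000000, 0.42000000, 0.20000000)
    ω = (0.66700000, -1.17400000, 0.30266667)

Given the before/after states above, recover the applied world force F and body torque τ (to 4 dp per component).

Δω = ω₁−ω₀ = (-0.13300000, 0.02600000, -0.09733333)
τ = I·(Δω/dt) + ω₀×(Iω₀) = (-0.1500, 0.0400, -0.0200)
velocity change Δv = (-0.06000000, 0.22000000, -0.60000000)
F = m·Δv/dt = (-0.3000, 1.1000, -3.0000)

F = (-0.3000, 1.1000, -3.0000)
τ = (-0.1500, 0.0400, -0.0200)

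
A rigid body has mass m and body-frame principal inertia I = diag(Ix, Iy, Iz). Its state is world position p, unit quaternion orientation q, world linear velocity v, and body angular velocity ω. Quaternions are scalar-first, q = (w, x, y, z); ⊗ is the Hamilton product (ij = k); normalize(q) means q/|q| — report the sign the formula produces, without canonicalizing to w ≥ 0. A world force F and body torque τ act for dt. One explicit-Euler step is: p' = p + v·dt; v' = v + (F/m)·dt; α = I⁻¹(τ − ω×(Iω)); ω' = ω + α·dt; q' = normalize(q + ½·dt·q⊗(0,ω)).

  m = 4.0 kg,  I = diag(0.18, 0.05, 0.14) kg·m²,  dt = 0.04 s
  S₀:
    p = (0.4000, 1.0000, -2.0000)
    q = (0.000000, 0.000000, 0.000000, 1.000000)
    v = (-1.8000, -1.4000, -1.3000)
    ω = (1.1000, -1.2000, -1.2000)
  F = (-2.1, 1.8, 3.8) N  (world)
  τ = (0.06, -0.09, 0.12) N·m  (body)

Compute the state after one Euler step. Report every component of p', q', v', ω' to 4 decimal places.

p' = p + v·dt = (0.3280, 0.9440, -2.0520)
v' = v + a·dt = (-1.8210, -1.3820, -1.2620)
precession coupling ω×(Iω) = (0.1296, -0.0528, 0.1716)
(τ − ω×Iω)/I = (-0.3867, -0.7440, -0.3686)
ω + α·dt = (1.0845, -1.2298, -1.2147)
Hamilton product q⊗(0,ω) = (1.2000000, 1.2000000, 1.1000000, 0.0000000)
q' = normalize(q + ½dt·q⊗(0,ω)) = (0.0240, 0.0240, 0.0220, 0.9992)

p' = (0.3280, 0.9440, -2.0520)
q' = (0.0240, 0.0240, 0.0220, 0.9992)
v' = (-1.8210, -1.3820, -1.2620)
ω' = (1.0845, -1.2298, -1.2147)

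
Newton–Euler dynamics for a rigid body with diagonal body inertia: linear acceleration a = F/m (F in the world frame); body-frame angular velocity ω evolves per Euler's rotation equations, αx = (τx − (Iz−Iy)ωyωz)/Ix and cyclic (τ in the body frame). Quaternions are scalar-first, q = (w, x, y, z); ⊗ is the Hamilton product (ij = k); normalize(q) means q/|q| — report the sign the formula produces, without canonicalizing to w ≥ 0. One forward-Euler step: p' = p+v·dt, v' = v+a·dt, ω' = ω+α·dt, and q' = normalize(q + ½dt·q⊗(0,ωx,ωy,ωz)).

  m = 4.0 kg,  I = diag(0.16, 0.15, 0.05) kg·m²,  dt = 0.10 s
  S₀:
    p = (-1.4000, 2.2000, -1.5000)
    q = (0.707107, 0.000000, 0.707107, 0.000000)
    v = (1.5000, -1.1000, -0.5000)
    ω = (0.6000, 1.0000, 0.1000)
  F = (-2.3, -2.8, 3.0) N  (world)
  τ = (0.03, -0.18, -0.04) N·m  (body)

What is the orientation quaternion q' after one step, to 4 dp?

q' = (0.6706, 0.0247, 0.7412, -0.0176)

Hamilton product q⊗(0,ω) = (-0.7071070, 0.4949749, 0.7071070, -0.3535535)
q + ½dt·q⊗(0,ω), renormalized = (0.6706, 0.0247, 0.7412, -0.0176)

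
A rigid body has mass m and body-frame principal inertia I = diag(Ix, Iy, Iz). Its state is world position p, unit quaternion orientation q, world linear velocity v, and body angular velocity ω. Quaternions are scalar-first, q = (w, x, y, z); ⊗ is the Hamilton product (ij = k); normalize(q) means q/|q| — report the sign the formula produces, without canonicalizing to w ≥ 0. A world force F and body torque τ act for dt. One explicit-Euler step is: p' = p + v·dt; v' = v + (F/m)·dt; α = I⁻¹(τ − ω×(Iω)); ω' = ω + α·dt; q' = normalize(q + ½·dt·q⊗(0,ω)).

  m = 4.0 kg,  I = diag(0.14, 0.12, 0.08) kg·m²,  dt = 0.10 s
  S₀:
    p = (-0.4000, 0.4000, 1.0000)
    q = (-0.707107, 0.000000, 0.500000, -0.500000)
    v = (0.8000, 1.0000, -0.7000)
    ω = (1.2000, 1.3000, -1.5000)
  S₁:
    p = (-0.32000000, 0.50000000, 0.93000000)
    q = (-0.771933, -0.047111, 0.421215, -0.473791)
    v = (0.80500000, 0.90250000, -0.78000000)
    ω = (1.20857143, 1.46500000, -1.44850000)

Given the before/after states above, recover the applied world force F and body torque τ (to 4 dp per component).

F = (0.2000, -3.9000, -3.2000)
τ = (0.0900, 0.0900, 0.0100)

Δv = v₁−v₀ = (0.00500000, -0.09750000, -0.08000000)
F = m·Δv/dt = (0.2000, -3.9000, -3.2000)
rate change Δω = (0.00857143, 0.16500000, 0.05150000)
I·α + gyro = (0.0900, 0.0900, 0.0100)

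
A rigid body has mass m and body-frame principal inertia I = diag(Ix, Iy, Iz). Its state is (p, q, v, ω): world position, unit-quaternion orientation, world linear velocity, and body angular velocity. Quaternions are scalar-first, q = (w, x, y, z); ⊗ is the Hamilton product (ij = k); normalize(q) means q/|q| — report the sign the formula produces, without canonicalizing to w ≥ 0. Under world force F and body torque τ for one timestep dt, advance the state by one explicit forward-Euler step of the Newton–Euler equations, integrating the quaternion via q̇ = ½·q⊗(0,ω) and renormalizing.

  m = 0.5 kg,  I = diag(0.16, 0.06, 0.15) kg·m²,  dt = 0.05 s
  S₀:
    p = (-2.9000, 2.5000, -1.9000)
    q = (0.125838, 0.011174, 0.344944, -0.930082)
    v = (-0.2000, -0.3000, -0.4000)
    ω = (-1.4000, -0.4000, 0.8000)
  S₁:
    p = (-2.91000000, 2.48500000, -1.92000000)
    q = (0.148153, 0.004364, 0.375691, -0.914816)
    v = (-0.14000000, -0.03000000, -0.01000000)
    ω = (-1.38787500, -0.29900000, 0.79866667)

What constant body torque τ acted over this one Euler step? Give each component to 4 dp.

τ = (0.0100, 0.1100, -0.0600)

rate change Δω = (0.01212500, 0.10100000, -0.00133333)
ω₀×(Iω₀) = (-0.0288, -0.0112, -0.0560)
I·α + gyro = (0.0100, 0.1100, -0.0600)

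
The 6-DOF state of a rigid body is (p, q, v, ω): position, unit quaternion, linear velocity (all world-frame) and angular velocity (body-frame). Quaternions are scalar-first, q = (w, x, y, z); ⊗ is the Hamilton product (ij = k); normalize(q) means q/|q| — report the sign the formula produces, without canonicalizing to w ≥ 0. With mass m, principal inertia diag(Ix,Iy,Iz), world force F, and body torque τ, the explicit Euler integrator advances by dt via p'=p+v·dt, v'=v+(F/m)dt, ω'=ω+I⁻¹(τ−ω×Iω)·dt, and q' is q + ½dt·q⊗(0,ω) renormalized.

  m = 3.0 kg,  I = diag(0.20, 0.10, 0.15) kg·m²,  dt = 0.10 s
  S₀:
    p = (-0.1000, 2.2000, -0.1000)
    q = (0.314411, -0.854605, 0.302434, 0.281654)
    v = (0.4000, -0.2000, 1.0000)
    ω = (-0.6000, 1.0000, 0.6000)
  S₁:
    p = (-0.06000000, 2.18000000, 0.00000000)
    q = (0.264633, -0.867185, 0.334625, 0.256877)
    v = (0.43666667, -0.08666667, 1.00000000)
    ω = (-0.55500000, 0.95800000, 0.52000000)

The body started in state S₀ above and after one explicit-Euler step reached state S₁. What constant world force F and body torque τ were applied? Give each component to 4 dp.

F = (1.1000, 3.4000, 0.0000)
τ = (0.1200, -0.0600, -0.0600)

v₁ − v₀ = (0.03666667, 0.11333333, 0.00000000)
m·(v₁−v₀)/dt = (1.1000, 3.4000, 0.0000)
rate change Δω = (0.04500000, -0.04200000, -0.08000000)
precession coupling = (0.0300, -0.0180, 0.0600)
τ = I·(Δω/dt) + ω₀×(Iω₀) = (0.1200, -0.0600, -0.0600)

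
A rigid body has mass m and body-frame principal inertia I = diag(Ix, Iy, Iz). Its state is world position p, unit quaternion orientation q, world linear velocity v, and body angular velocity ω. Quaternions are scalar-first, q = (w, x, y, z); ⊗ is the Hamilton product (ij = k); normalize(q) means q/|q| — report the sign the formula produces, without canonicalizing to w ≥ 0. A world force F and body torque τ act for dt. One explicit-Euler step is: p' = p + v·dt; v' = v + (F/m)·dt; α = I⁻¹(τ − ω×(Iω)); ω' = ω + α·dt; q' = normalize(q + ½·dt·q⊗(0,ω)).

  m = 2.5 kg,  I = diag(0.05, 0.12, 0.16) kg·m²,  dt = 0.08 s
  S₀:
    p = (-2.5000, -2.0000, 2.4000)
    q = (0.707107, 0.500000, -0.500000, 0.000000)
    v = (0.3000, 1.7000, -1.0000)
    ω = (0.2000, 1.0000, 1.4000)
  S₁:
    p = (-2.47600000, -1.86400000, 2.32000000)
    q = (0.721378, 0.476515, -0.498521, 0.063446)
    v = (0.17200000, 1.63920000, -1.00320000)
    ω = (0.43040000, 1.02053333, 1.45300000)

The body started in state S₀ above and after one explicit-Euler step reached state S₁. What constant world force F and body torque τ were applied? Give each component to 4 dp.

F = (-4.0000, -1.9000, -0.1000)
τ = (0.2000, 0.0000, 0.1200)

velocity change Δv = (-0.12800000, -0.06080000, -0.00320000)
applied force F = (-4.0000, -1.9000, -0.1000)
Δω = ω₁−ω₀ = (0.23040000, 0.02053333, 0.05300000)
gyro term ω₀×Iω₀ = (0.0560, -0.0308, 0.0140)
I·α + gyro = (0.2000, 0.0000, 0.1200)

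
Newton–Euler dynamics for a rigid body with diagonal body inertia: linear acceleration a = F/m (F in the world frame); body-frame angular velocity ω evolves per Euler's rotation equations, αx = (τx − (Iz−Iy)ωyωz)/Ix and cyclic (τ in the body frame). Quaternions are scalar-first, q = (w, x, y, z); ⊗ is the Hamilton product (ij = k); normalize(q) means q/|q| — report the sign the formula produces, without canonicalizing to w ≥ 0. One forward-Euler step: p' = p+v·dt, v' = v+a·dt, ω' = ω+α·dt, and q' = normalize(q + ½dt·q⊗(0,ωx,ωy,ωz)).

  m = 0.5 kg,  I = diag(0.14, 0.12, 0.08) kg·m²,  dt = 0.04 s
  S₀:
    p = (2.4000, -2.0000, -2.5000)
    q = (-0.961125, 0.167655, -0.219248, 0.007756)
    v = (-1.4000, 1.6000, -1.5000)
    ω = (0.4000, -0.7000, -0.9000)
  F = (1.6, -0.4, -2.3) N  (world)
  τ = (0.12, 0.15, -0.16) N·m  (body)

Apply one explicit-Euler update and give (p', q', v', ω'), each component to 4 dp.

p' = (2.3440, -1.9360, -2.5600)
q' = (-0.9651, 0.1640, -0.2027, 0.0245)
v' = (-1.2720, 1.5680, -1.6840)
ω' = (0.4415, -0.6428, -0.9828)

gyro term ω×Iω = (-0.0252, -0.0216, 0.0056)
(τ − ω×Iω)/I = (1.0371, 1.4300, -2.0700)
ω + α·dt = (0.4415, -0.6428, -0.9828)
Hamilton product q⊗(0,ω) = (-0.2135552, -0.1816976, 0.8267794, 0.8353532)
q' = normalize(q + ½dt·q⊗(0,ω)) = (-0.9651, 0.1640, -0.2027, 0.0245)
a = F/m = (3.2000, -0.8000, -4.6000)
p' = p + v·dt = (2.3440, -1.9360, -2.5600)
v + (F/m)dt = (-1.2720, 1.5680, -1.6840)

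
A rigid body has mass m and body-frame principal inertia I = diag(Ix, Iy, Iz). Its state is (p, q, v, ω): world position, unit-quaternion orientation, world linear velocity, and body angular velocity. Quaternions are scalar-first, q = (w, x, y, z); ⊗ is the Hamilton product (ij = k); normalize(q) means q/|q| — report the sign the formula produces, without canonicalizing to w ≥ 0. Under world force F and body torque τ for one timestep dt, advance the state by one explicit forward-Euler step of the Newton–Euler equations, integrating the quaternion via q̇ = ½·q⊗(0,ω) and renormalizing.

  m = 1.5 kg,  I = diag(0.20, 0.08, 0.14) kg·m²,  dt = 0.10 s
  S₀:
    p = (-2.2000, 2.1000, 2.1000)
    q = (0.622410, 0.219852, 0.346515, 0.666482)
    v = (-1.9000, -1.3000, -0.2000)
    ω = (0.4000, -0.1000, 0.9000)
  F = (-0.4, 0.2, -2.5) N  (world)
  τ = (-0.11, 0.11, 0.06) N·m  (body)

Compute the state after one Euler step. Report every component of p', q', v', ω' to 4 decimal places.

p' = (-2.3900, 1.9700, 2.0800)
q' = (0.5890, 0.2509, 0.3464, 0.6856)
v' = (-1.9267, -1.2867, -0.3667)
ω' = (0.3477, 0.0105, 0.9394)

ω×(Iω) gyroscopic = (-0.0054, 0.0216, 0.0048)
α = I⁻¹(τ − ω×Iω) = (-0.5230, 1.1050, 0.3943)
ω + α·dt = (0.3477, 0.0105, 0.9394)
q⊗(0,ω) = (-0.6531231, 0.6274757, 0.0064850, 0.3995778)
q + ½dt·q⊗(0,ω), renormalized = (0.5890, 0.2509, 0.3464, 0.6856)
a = (-0.2667, 0.1333, -1.6667)
p' = p + v·dt = (-2.3900, 1.9700, 2.0800)
v' = v + a·dt = (-1.9267, -1.2867, -0.3667)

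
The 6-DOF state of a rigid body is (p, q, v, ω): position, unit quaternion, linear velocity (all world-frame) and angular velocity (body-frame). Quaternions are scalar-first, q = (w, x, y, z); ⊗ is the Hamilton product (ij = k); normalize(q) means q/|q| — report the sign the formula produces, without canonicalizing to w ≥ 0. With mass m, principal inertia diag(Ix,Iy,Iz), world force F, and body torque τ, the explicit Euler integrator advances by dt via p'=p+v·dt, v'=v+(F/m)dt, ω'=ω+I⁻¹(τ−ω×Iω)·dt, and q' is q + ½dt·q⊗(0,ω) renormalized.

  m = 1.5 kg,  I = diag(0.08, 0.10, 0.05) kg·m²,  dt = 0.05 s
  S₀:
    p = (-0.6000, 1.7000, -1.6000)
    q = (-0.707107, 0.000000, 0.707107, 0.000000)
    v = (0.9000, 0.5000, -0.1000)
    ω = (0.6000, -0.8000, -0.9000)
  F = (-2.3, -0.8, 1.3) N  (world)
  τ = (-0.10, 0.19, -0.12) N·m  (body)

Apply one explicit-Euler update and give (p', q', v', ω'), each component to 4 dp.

a = (-1.5333, -0.5333, 0.8667)
p + v·dt = (-0.5550, 1.7250, -1.6050)
v' = v + a·dt = (0.8233, 0.4733, -0.0567)
angular accel α = (-0.8000, 2.0620, -2.2080)
ω' = ω + α·dt = (0.5600, -0.6969, -1.0104)
2q̇ = q⊗(0,ω) = (0.5656856, -1.0606605, 0.5656856, 0.2121321)
updated quaternion q' = (-0.6926, -0.0265, 0.7208, 0.0053)

p' = (-0.5550, 1.7250, -1.6050)
q' = (-0.6926, -0.0265, 0.7208, 0.0053)
v' = (0.8233, 0.4733, -0.0567)
ω' = (0.5600, -0.6969, -1.0104)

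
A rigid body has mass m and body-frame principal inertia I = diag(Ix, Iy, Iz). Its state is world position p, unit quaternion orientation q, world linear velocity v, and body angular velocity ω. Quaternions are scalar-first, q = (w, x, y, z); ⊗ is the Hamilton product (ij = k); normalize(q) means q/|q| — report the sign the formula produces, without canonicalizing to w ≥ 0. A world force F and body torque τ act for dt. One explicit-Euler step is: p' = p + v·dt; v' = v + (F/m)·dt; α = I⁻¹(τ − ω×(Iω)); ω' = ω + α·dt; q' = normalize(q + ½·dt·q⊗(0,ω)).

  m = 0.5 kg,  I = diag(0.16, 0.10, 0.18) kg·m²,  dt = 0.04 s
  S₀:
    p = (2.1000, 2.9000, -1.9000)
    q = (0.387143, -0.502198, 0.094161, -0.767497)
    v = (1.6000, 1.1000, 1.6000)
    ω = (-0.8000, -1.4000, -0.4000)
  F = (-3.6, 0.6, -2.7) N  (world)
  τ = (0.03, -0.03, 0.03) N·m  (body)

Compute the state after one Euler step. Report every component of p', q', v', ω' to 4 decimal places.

α = I⁻¹(τ − ω×Iω) = (-0.0925, -0.2360, 0.5400)
ω + α·dt = (-0.8037, -1.4094, -0.3784)
q⊗(0,ω) = (-0.5769318, -1.4218746, -0.1288818, 0.6235488)
q' = normalize(q + ½dt·q⊗(0,ω)) = (0.3754, -0.5303, 0.0915, -0.7546)
a = F/m = (-7.2000, 1.2000, -5.4000)
new position p' = (2.1640, 2.9440, -1.8360)
v' = v + a·dt = (1.3120, 1.1480, 1.3840)

p' = (2.1640, 2.9440, -1.8360)
q' = (0.3754, -0.5303, 0.0915, -0.7546)
v' = (1.3120, 1.1480, 1.3840)
ω' = (-0.8037, -1.4094, -0.3784)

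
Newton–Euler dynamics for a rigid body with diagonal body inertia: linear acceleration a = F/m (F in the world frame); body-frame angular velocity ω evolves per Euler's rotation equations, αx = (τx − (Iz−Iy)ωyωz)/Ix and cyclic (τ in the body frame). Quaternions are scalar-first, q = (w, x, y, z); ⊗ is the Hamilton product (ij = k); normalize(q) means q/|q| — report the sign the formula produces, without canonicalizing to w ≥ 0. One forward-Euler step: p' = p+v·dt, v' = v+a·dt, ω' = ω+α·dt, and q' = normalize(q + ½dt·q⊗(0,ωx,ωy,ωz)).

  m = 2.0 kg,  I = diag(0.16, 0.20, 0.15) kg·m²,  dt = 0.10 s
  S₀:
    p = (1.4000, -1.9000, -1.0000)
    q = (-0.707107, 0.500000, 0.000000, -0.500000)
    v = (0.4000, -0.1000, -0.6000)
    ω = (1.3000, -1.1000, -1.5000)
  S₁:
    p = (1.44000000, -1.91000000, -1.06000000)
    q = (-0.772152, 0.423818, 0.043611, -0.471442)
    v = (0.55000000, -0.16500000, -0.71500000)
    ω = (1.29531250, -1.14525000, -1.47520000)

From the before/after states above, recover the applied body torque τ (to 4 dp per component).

τ = (-0.0900, -0.1100, -0.0200)

rate change Δω = (-0.00468750, -0.04525000, 0.02480000)
τ = I·(Δω/dt) + ω₀×(Iω₀) = (-0.0900, -0.1100, -0.0200)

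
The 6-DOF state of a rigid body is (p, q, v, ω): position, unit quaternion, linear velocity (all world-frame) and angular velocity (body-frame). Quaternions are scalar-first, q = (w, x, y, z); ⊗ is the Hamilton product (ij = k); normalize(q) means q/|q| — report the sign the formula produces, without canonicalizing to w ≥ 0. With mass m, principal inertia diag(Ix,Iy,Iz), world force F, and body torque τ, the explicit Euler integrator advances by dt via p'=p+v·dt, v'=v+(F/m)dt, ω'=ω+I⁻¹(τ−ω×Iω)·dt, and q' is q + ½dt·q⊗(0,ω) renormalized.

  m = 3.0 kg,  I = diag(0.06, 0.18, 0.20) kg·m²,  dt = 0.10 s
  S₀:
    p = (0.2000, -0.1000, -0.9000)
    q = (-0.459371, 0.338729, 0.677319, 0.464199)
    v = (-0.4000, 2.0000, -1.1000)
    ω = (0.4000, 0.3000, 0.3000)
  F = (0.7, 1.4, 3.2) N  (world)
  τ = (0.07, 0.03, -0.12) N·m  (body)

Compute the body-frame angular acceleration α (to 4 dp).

ω×(Iω) gyroscopic = (0.0018, -0.0168, 0.0144)
α = I⁻¹(τ − ω×Iω) = (1.1367, 0.2600, -0.6720)

α = (1.1367, 0.2600, -0.6720)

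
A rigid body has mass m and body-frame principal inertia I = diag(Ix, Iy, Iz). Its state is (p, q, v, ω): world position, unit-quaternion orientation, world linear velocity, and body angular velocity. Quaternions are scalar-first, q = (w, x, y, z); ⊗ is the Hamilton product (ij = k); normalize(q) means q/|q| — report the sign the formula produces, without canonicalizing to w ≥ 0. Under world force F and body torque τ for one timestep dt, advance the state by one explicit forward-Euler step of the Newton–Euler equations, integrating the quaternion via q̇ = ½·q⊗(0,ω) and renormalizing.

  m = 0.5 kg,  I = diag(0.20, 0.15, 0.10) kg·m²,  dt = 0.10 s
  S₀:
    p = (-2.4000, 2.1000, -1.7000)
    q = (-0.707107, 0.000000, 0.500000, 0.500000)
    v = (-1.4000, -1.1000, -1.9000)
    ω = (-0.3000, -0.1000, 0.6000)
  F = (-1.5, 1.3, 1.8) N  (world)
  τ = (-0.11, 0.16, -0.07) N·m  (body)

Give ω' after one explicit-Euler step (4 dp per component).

ω×(Iω) gyroscopic = (0.0030, -0.0180, -0.0015)
α = I⁻¹(τ − ω×Iω) = (-0.5650, 1.1867, -0.6850)
new body rate ω' = (-0.3565, 0.0187, 0.5315)

ω' = (-0.3565, 0.0187, 0.5315)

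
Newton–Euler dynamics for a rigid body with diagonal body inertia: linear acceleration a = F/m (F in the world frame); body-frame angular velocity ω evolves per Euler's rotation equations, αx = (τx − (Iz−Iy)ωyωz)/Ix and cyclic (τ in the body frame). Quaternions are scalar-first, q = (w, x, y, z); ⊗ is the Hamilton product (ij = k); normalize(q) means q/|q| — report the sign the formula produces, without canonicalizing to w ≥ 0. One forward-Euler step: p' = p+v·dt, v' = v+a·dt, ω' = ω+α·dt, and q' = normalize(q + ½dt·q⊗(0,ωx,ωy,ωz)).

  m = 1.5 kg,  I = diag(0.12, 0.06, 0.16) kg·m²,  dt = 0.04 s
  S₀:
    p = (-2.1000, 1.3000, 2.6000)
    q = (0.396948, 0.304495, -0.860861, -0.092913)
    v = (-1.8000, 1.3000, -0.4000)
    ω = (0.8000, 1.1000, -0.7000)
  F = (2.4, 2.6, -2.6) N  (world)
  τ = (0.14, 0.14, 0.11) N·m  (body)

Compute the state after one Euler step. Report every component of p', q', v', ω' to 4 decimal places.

p' = (-2.1720, 1.3520, 2.5840)
q' = (0.4095, 0.3248, -0.8490, -0.0780)
v' = (-1.7360, 1.3693, -0.4693)
ω' = (0.8723, 1.1784, -0.6593)

precession coupling ω×(Iω) = (-0.0770, 0.0224, -0.0528)
angular accel α = (1.8083, 1.9600, 1.0175)
ω + α·dt = (0.8723, 1.1784, -0.6593)
q⊗(0,ω) = (0.6383120, 1.0223654, 0.5754589, 0.7457697)
updated quaternion q' = (0.4095, 0.3248, -0.8490, -0.0780)
linear accel F/m = (1.6000, 1.7333, -1.7333)
p' = p + v·dt = (-2.1720, 1.3520, 2.5840)
new velocity v' = (-1.7360, 1.3693, -0.4693)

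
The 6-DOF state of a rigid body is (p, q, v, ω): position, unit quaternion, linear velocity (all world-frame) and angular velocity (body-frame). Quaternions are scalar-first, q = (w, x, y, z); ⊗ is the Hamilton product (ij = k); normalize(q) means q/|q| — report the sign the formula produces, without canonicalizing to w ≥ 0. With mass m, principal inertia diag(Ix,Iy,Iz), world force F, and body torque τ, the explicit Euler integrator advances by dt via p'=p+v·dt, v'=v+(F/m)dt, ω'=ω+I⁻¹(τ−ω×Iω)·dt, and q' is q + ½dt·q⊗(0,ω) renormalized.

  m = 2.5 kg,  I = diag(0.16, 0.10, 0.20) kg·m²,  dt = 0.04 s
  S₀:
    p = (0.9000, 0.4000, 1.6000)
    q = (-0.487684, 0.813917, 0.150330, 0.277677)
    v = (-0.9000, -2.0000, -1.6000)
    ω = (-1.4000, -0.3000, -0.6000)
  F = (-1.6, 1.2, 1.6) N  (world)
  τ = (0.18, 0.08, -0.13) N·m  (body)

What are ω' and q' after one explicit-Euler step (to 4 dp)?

ω×(Iω) gyroscopic = (0.0180, -0.0336, -0.0252)
angular accel α = (1.0125, 1.1360, -0.5240)
ω' = ω + α·dt = (-1.3595, -0.2546, -0.6210)
q⊗(0,ω) = (1.3511890, 0.6758627, 0.2459076, 0.2588973)
updated quaternion q' = (-0.4604, 0.8270, 0.1552, 0.2827)

ω' = (-1.3595, -0.2546, -0.6210)
q' = (-0.4604, 0.8270, 0.1552, 0.2827)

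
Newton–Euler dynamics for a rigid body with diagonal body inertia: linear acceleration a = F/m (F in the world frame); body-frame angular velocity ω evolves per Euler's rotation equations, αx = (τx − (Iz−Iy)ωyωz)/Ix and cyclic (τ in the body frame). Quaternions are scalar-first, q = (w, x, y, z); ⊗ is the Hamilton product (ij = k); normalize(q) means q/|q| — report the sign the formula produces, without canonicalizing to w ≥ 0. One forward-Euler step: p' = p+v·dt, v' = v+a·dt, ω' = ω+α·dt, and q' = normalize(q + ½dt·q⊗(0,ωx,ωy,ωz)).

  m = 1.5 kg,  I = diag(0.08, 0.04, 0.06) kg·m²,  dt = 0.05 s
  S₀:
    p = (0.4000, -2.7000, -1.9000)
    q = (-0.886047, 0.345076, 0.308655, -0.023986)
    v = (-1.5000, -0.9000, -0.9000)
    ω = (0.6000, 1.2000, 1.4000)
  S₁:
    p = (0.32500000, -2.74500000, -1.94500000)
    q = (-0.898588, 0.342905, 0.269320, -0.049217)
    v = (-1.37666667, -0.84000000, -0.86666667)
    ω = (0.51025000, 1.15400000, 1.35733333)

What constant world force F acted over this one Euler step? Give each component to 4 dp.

F = (3.7000, 1.8000, 1.0000)

velocity change Δv = (0.12333333, 0.06000000, 0.03333333)
m·(v₁−v₀)/dt = (3.7000, 1.8000, 1.0000)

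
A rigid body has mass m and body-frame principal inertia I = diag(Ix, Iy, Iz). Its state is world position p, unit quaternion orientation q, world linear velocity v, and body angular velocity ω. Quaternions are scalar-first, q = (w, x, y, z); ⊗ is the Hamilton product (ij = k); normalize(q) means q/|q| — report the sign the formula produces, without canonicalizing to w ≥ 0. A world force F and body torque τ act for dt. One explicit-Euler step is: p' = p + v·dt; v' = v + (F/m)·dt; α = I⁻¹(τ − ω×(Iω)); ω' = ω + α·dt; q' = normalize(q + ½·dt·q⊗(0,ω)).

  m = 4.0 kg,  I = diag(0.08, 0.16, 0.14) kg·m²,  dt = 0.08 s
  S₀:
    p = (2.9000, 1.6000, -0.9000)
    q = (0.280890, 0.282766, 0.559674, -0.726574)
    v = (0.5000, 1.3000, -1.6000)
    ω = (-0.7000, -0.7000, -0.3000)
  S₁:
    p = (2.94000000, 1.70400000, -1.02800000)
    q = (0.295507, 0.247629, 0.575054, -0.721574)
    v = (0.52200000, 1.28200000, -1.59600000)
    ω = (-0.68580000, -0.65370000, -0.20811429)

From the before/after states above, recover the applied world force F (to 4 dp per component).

velocity change Δv = (0.02200000, -0.01800000, 0.00400000)
m·(v₁−v₀)/dt = (1.1000, -0.9000, 0.2000)

F = (1.1000, -0.9000, 0.2000)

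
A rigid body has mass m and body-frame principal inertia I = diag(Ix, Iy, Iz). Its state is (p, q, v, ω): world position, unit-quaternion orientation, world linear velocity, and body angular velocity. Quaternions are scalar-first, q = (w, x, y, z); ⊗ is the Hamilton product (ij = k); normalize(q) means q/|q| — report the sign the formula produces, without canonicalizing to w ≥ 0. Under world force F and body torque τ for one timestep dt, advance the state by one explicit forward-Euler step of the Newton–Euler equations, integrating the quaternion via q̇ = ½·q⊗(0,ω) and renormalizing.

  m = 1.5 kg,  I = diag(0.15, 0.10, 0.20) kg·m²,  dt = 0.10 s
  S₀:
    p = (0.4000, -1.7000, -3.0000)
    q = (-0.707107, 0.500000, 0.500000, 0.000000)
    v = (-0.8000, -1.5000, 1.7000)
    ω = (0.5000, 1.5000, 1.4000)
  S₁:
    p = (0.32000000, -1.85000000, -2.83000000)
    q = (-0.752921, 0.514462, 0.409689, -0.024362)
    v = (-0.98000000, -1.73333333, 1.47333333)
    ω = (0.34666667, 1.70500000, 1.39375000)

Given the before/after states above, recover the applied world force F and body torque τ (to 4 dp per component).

F = (-2.7000, -3.5000, -3.4000)
τ = (-0.0200, 0.1700, -0.0500)

Δω = ω₁−ω₀ = (-0.15333333, 0.20500000, -0.00625000)
precession coupling = (0.2100, -0.0350, -0.0375)
I·α + gyro = (-0.0200, 0.1700, -0.0500)
velocity change Δv = (-0.18000000, -0.23333333, -0.22666667)
F = m·Δv/dt = (-2.7000, -3.5000, -3.4000)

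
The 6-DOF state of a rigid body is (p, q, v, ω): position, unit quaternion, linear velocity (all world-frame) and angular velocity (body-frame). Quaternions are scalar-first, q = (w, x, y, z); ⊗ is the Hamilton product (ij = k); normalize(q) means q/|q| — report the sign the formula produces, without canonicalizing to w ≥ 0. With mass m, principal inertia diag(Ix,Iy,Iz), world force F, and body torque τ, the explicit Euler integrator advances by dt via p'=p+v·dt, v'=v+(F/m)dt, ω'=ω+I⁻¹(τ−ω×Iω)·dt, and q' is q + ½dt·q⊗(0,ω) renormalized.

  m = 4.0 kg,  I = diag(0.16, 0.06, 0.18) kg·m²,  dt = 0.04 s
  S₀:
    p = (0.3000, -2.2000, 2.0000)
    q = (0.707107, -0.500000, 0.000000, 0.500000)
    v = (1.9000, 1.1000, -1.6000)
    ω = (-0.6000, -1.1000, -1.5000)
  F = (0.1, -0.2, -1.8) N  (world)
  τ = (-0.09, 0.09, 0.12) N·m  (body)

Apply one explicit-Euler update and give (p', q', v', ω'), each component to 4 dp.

gyro term ω×Iω = (0.1980, -0.0180, -0.0660)
(τ − ω×Iω)/I = (-1.8000, 1.8000, 1.0333)
ω' = ω + α·dt = (-0.6720, -1.0280, -1.4587)
2q̇ = q⊗(0,ω) = (0.4500000, 0.1257358, -1.8278177, -0.5106605)
q' = normalize(q + ½dt·q⊗(0,ω)) = (0.7156, -0.4971, -0.0365, 0.4894)
a = (0.0250, -0.0500, -0.4500)
new position p' = (0.3760, -2.1560, 1.9360)
v' = v + a·dt = (1.9010, 1.0980, -1.6180)

p' = (0.3760, -2.1560, 1.9360)
q' = (0.7156, -0.4971, -0.0365, 0.4894)
v' = (1.9010, 1.0980, -1.6180)
ω' = (-0.6720, -1.0280, -1.4587)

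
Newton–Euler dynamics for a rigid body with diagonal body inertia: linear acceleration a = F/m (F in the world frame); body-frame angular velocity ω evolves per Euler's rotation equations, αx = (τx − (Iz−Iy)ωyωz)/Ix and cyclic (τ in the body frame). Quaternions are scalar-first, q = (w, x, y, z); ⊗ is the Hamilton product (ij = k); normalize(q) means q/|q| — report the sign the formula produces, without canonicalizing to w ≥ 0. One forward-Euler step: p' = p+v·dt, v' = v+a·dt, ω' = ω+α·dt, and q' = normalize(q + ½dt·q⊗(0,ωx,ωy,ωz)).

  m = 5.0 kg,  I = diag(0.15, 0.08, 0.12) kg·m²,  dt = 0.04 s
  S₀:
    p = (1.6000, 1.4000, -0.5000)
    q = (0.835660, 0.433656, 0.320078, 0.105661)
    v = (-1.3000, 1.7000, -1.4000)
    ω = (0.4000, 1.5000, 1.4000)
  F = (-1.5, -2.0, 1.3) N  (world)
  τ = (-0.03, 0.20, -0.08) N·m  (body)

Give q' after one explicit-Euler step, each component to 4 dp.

2q̇ = q⊗(0,ω) = (-0.8015048, 0.6238817, 0.6886360, 1.6923768)
q' = normalize(q + ½dt·q⊗(0,ω)) = (0.8189, 0.4457, 0.3336, 0.1394)

q' = (0.8189, 0.4457, 0.3336, 0.1394)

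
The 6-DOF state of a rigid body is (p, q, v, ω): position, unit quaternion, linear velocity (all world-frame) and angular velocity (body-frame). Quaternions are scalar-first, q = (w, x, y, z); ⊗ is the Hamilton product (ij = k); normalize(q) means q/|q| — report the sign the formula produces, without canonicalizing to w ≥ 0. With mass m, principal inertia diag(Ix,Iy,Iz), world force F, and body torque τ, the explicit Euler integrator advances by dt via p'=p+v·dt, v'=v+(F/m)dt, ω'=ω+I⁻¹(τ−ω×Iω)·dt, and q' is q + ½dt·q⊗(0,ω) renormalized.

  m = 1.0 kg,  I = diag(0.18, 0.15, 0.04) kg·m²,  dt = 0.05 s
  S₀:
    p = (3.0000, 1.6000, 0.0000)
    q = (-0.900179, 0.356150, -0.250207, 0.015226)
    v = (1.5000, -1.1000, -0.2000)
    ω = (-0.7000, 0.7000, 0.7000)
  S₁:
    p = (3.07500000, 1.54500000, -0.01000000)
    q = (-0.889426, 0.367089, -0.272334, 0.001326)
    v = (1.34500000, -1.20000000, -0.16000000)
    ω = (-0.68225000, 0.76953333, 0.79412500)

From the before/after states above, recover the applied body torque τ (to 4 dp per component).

rate change Δω = (0.01775000, 0.06953333, 0.09412500)
ω₀×(Iω₀) = (-0.0539, -0.0686, 0.0147)
τ = I·(Δω/dt) + ω₀×(Iω₀) = (0.0100, 0.1400, 0.0900)

τ = (0.0100, 0.1400, 0.0900)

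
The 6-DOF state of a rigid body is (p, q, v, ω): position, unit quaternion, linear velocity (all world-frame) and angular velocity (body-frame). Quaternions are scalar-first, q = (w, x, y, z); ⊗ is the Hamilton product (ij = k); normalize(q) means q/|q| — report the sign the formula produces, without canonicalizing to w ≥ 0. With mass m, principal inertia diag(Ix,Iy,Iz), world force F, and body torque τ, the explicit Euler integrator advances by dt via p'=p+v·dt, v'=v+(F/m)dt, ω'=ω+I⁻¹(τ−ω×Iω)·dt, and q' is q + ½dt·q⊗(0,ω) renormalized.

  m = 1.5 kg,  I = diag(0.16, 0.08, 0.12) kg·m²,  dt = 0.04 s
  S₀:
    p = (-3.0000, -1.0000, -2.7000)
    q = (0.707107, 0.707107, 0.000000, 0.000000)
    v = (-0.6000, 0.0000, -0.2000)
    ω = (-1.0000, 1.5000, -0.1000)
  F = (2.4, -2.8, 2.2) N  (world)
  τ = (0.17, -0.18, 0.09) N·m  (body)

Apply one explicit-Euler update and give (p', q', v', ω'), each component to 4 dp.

angular accel α = (1.1000, -2.3000, -0.2500)
ω + α·dt = (-0.9560, 1.4080, -0.1100)
q⊗(0,ω) = (0.7071070, -0.7071070, 1.1313712, 0.9899498)
updated quaternion q' = (0.7208, 0.6925, 0.0226, 0.0198)
linear accel F/m = (1.6000, -1.8667, 1.4667)
p + v·dt = (-3.0240, -1.0000, -2.7080)
v + (F/m)dt = (-0.5360, -0.0747, -0.1413)

p' = (-3.0240, -1.0000, -2.7080)
q' = (0.7208, 0.6925, 0.0226, 0.0198)
v' = (-0.5360, -0.0747, -0.1413)
ω' = (-0.9560, 1.4080, -0.1100)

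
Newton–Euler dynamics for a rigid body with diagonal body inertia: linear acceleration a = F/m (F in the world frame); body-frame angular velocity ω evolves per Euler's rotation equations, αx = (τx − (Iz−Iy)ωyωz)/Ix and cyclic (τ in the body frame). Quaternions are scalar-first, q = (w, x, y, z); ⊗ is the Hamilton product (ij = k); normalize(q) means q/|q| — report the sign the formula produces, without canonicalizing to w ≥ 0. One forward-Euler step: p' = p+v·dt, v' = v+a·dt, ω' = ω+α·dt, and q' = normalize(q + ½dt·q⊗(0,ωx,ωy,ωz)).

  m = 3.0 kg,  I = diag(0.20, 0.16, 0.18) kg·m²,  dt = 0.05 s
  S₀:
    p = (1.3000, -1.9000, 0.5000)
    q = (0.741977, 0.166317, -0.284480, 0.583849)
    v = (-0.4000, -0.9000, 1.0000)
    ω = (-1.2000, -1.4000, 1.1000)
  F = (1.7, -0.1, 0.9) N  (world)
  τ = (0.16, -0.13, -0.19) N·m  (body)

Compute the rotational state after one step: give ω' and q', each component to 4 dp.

ω' = (-1.1523, -1.4324, 1.0659)
q' = (0.7199, 0.1564, -0.3321, 0.5890)

angular accel α = (0.9540, -0.6475, -0.6822)
new body rate ω' = (-1.1523, -1.4324, 1.0659)
q⊗(0,ω) = (-0.8409255, -0.3859118, -1.9223353, 0.2419549)
q + ½dt·q⊗(0,ω), renormalized = (0.7199, 0.1564, -0.3321, 0.5890)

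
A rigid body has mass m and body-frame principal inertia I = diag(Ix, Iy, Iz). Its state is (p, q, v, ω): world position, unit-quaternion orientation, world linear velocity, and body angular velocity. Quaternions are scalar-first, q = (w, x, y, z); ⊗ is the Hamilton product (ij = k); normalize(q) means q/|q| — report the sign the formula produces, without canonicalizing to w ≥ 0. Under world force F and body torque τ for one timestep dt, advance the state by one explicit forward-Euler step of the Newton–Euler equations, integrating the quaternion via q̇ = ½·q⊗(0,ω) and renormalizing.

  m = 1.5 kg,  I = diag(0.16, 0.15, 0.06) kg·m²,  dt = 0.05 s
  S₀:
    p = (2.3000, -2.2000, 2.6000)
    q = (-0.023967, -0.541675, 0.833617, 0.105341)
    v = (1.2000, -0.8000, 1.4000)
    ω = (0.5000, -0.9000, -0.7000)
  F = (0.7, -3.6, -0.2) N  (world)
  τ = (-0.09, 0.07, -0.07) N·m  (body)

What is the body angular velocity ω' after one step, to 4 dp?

α = I⁻¹(τ − ω×Iω) = (-0.2081, 0.7000, -1.2417)
ω + α·dt = (0.4896, -0.8650, -0.7621)

ω' = (0.4896, -0.8650, -0.7621)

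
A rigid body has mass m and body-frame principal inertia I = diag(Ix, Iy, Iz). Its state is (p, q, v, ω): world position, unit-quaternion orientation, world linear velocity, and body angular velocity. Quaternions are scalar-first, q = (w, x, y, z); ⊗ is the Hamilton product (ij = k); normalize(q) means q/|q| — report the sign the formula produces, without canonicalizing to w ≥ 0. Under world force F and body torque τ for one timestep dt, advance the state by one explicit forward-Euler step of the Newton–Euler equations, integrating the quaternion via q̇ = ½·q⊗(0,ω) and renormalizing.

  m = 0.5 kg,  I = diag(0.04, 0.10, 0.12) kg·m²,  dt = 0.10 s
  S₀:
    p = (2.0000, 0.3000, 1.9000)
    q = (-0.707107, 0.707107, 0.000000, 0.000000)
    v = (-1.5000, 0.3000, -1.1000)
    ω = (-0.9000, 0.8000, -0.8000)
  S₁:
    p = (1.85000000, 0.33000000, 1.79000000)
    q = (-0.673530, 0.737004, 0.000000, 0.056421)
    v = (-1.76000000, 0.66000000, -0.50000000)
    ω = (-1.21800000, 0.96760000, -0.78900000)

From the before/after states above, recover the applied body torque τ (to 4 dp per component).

Δω = ω₁−ω₀ = (-0.31800000, 0.16760000, 0.01100000)
I·α + gyro = (-0.1400, 0.1100, -0.0300)

τ = (-0.1400, 0.1100, -0.0300)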